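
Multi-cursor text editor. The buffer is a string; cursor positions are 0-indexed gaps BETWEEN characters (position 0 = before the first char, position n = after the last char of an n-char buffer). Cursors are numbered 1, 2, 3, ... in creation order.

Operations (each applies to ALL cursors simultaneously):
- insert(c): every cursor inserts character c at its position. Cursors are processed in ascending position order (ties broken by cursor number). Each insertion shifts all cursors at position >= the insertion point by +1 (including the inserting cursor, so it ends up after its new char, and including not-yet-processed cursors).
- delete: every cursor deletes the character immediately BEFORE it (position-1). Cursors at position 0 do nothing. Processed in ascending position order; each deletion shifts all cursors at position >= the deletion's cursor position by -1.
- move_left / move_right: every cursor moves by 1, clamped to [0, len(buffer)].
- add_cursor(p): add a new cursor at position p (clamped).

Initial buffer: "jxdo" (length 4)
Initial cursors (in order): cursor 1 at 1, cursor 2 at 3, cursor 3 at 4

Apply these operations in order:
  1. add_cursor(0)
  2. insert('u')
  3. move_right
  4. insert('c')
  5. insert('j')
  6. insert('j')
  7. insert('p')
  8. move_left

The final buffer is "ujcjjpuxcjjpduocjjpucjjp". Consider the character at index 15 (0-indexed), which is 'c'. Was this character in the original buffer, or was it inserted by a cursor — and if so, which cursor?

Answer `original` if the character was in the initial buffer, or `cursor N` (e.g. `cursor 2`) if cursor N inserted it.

After op 1 (add_cursor(0)): buffer="jxdo" (len 4), cursors c4@0 c1@1 c2@3 c3@4, authorship ....
After op 2 (insert('u')): buffer="ujuxduou" (len 8), cursors c4@1 c1@3 c2@6 c3@8, authorship 4.1..2.3
After op 3 (move_right): buffer="ujuxduou" (len 8), cursors c4@2 c1@4 c2@7 c3@8, authorship 4.1..2.3
After op 4 (insert('c')): buffer="ujcuxcduocuc" (len 12), cursors c4@3 c1@6 c2@10 c3@12, authorship 4.41.1.2.233
After op 5 (insert('j')): buffer="ujcjuxcjduocjucj" (len 16), cursors c4@4 c1@8 c2@13 c3@16, authorship 4.441.11.2.22333
After op 6 (insert('j')): buffer="ujcjjuxcjjduocjjucjj" (len 20), cursors c4@5 c1@10 c2@16 c3@20, authorship 4.4441.111.2.2223333
After op 7 (insert('p')): buffer="ujcjjpuxcjjpduocjjpucjjp" (len 24), cursors c4@6 c1@12 c2@19 c3@24, authorship 4.44441.1111.2.222233333
After op 8 (move_left): buffer="ujcjjpuxcjjpduocjjpucjjp" (len 24), cursors c4@5 c1@11 c2@18 c3@23, authorship 4.44441.1111.2.222233333
Authorship (.=original, N=cursor N): 4 . 4 4 4 4 1 . 1 1 1 1 . 2 . 2 2 2 2 3 3 3 3 3
Index 15: author = 2

Answer: cursor 2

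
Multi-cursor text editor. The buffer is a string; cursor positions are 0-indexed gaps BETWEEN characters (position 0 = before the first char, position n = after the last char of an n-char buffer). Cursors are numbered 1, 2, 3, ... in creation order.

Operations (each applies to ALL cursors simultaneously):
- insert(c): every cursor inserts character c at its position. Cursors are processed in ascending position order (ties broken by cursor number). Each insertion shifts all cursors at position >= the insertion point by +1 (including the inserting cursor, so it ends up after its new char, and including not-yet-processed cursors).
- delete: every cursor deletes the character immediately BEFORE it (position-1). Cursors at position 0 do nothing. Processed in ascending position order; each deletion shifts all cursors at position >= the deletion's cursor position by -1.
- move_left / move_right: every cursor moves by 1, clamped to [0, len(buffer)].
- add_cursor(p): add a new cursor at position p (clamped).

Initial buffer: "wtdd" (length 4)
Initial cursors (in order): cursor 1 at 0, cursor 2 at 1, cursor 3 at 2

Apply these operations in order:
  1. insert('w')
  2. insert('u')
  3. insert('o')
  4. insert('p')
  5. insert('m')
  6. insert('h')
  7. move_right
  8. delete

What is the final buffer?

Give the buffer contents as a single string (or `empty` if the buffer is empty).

Answer: wuopmhwuopmhwuopmhd

Derivation:
After op 1 (insert('w')): buffer="wwwtwdd" (len 7), cursors c1@1 c2@3 c3@5, authorship 1.2.3..
After op 2 (insert('u')): buffer="wuwwutwudd" (len 10), cursors c1@2 c2@5 c3@8, authorship 11.22.33..
After op 3 (insert('o')): buffer="wuowwuotwuodd" (len 13), cursors c1@3 c2@7 c3@11, authorship 111.222.333..
After op 4 (insert('p')): buffer="wuopwwuoptwuopdd" (len 16), cursors c1@4 c2@9 c3@14, authorship 1111.2222.3333..
After op 5 (insert('m')): buffer="wuopmwwuopmtwuopmdd" (len 19), cursors c1@5 c2@11 c3@17, authorship 11111.22222.33333..
After op 6 (insert('h')): buffer="wuopmhwwuopmhtwuopmhdd" (len 22), cursors c1@6 c2@13 c3@20, authorship 111111.222222.333333..
After op 7 (move_right): buffer="wuopmhwwuopmhtwuopmhdd" (len 22), cursors c1@7 c2@14 c3@21, authorship 111111.222222.333333..
After op 8 (delete): buffer="wuopmhwuopmhwuopmhd" (len 19), cursors c1@6 c2@12 c3@18, authorship 111111222222333333.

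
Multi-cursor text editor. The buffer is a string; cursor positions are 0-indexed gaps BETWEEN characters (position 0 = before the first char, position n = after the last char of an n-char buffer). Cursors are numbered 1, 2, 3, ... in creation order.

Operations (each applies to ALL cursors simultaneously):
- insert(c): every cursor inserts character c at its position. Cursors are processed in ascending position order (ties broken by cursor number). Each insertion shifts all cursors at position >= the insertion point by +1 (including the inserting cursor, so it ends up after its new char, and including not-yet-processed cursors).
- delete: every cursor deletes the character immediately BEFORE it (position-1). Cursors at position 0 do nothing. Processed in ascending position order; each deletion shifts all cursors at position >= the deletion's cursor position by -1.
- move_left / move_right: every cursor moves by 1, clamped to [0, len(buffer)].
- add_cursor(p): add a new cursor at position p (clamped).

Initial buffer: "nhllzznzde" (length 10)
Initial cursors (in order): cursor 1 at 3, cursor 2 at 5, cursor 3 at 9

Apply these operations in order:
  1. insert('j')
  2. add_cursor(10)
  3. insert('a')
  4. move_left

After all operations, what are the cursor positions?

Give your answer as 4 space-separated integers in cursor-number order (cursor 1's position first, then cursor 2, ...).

After op 1 (insert('j')): buffer="nhljlzjznzdje" (len 13), cursors c1@4 c2@7 c3@12, authorship ...1..2....3.
After op 2 (add_cursor(10)): buffer="nhljlzjznzdje" (len 13), cursors c1@4 c2@7 c4@10 c3@12, authorship ...1..2....3.
After op 3 (insert('a')): buffer="nhljalzjaznzadjae" (len 17), cursors c1@5 c2@9 c4@13 c3@16, authorship ...11..22...4.33.
After op 4 (move_left): buffer="nhljalzjaznzadjae" (len 17), cursors c1@4 c2@8 c4@12 c3@15, authorship ...11..22...4.33.

Answer: 4 8 15 12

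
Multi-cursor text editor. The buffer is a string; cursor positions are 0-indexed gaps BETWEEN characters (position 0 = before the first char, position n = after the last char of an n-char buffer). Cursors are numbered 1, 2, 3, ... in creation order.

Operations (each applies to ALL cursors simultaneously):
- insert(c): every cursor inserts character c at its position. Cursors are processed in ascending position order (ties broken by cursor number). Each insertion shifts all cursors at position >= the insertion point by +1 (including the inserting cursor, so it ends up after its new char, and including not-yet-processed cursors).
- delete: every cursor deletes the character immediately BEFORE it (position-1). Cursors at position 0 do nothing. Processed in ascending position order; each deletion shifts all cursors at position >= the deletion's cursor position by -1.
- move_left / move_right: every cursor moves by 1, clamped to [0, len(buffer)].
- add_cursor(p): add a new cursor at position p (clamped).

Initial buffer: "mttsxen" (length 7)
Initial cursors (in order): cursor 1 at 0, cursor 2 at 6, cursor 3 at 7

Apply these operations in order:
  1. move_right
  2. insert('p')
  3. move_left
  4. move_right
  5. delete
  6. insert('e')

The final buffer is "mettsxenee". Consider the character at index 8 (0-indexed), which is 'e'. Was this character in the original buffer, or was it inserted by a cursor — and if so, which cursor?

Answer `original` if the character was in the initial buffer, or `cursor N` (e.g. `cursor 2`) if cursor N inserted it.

After op 1 (move_right): buffer="mttsxen" (len 7), cursors c1@1 c2@7 c3@7, authorship .......
After op 2 (insert('p')): buffer="mpttsxenpp" (len 10), cursors c1@2 c2@10 c3@10, authorship .1......23
After op 3 (move_left): buffer="mpttsxenpp" (len 10), cursors c1@1 c2@9 c3@9, authorship .1......23
After op 4 (move_right): buffer="mpttsxenpp" (len 10), cursors c1@2 c2@10 c3@10, authorship .1......23
After op 5 (delete): buffer="mttsxen" (len 7), cursors c1@1 c2@7 c3@7, authorship .......
After op 6 (insert('e')): buffer="mettsxenee" (len 10), cursors c1@2 c2@10 c3@10, authorship .1......23
Authorship (.=original, N=cursor N): . 1 . . . . . . 2 3
Index 8: author = 2

Answer: cursor 2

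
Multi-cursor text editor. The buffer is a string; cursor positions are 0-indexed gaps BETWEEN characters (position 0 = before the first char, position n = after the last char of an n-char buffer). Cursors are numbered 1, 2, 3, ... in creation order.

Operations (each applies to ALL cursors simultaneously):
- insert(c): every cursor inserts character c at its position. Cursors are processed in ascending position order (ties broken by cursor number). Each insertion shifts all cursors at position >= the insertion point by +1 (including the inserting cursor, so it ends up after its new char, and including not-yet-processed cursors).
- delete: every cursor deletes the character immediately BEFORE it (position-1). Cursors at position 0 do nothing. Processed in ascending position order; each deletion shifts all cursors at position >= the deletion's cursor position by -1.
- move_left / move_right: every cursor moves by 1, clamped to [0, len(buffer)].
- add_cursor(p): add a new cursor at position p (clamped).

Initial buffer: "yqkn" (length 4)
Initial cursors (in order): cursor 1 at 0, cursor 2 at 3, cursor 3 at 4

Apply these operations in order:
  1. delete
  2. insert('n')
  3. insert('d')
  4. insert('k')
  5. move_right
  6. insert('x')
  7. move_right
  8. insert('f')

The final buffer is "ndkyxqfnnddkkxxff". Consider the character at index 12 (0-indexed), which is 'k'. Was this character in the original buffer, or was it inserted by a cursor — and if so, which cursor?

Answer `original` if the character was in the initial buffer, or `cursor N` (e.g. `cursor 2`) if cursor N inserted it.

After op 1 (delete): buffer="yq" (len 2), cursors c1@0 c2@2 c3@2, authorship ..
After op 2 (insert('n')): buffer="nyqnn" (len 5), cursors c1@1 c2@5 c3@5, authorship 1..23
After op 3 (insert('d')): buffer="ndyqnndd" (len 8), cursors c1@2 c2@8 c3@8, authorship 11..2323
After op 4 (insert('k')): buffer="ndkyqnnddkk" (len 11), cursors c1@3 c2@11 c3@11, authorship 111..232323
After op 5 (move_right): buffer="ndkyqnnddkk" (len 11), cursors c1@4 c2@11 c3@11, authorship 111..232323
After op 6 (insert('x')): buffer="ndkyxqnnddkkxx" (len 14), cursors c1@5 c2@14 c3@14, authorship 111.1.23232323
After op 7 (move_right): buffer="ndkyxqnnddkkxx" (len 14), cursors c1@6 c2@14 c3@14, authorship 111.1.23232323
After op 8 (insert('f')): buffer="ndkyxqfnnddkkxxff" (len 17), cursors c1@7 c2@17 c3@17, authorship 111.1.12323232323
Authorship (.=original, N=cursor N): 1 1 1 . 1 . 1 2 3 2 3 2 3 2 3 2 3
Index 12: author = 3

Answer: cursor 3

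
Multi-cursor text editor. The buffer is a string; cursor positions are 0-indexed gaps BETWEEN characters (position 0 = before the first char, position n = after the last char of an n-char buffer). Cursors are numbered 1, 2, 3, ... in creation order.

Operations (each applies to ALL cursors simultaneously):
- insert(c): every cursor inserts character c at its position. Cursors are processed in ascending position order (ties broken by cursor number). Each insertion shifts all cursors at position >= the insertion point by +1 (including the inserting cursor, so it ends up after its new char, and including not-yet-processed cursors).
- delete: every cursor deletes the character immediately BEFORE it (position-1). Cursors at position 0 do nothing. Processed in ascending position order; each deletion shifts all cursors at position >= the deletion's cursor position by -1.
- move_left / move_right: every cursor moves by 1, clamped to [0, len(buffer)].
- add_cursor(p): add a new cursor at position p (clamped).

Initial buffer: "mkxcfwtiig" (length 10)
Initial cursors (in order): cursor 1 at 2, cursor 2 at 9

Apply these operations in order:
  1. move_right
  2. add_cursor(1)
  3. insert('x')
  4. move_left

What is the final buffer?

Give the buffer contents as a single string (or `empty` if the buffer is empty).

Answer: mxkxxcfwtiigx

Derivation:
After op 1 (move_right): buffer="mkxcfwtiig" (len 10), cursors c1@3 c2@10, authorship ..........
After op 2 (add_cursor(1)): buffer="mkxcfwtiig" (len 10), cursors c3@1 c1@3 c2@10, authorship ..........
After op 3 (insert('x')): buffer="mxkxxcfwtiigx" (len 13), cursors c3@2 c1@5 c2@13, authorship .3..1.......2
After op 4 (move_left): buffer="mxkxxcfwtiigx" (len 13), cursors c3@1 c1@4 c2@12, authorship .3..1.......2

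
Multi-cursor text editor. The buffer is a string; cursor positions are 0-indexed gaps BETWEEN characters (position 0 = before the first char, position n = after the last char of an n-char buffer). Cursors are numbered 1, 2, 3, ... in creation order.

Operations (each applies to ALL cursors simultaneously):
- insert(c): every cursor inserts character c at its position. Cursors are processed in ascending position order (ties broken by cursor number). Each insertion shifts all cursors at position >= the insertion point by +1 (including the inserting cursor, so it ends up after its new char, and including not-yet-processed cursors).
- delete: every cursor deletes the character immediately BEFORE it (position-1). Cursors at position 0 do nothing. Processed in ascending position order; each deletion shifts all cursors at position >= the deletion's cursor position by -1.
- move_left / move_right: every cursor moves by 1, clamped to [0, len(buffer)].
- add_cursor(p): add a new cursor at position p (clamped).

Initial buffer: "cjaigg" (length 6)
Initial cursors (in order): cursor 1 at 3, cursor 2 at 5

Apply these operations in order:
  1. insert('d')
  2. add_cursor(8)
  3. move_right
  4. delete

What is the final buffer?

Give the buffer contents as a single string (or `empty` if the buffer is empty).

Answer: cjadg

Derivation:
After op 1 (insert('d')): buffer="cjadigdg" (len 8), cursors c1@4 c2@7, authorship ...1..2.
After op 2 (add_cursor(8)): buffer="cjadigdg" (len 8), cursors c1@4 c2@7 c3@8, authorship ...1..2.
After op 3 (move_right): buffer="cjadigdg" (len 8), cursors c1@5 c2@8 c3@8, authorship ...1..2.
After op 4 (delete): buffer="cjadg" (len 5), cursors c1@4 c2@5 c3@5, authorship ...1.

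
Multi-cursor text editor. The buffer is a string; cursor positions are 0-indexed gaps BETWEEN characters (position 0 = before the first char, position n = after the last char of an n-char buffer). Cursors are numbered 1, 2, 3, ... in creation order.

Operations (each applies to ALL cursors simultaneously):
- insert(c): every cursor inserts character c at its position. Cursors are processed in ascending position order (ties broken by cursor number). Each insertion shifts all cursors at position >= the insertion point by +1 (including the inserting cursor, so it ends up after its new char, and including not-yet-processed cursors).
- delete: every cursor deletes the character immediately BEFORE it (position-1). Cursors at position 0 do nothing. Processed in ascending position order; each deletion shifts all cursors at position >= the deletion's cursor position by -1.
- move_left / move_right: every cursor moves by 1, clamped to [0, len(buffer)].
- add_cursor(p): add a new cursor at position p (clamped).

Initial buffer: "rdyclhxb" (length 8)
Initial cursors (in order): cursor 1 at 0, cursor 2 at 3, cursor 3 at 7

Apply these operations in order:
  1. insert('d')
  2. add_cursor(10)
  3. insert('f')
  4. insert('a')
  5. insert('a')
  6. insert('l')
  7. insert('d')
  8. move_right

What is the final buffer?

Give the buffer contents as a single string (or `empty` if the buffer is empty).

After op 1 (insert('d')): buffer="drdydclhxdb" (len 11), cursors c1@1 c2@5 c3@10, authorship 1...2....3.
After op 2 (add_cursor(10)): buffer="drdydclhxdb" (len 11), cursors c1@1 c2@5 c3@10 c4@10, authorship 1...2....3.
After op 3 (insert('f')): buffer="dfrdydfclhxdffb" (len 15), cursors c1@2 c2@7 c3@14 c4@14, authorship 11...22....334.
After op 4 (insert('a')): buffer="dfardydfaclhxdffaab" (len 19), cursors c1@3 c2@9 c3@18 c4@18, authorship 111...222....33434.
After op 5 (insert('a')): buffer="dfaardydfaaclhxdffaaaab" (len 23), cursors c1@4 c2@11 c3@22 c4@22, authorship 1111...2222....3343434.
After op 6 (insert('l')): buffer="dfaalrdydfaalclhxdffaaaallb" (len 27), cursors c1@5 c2@13 c3@26 c4@26, authorship 11111...22222....334343434.
After op 7 (insert('d')): buffer="dfaaldrdydfaaldclhxdffaaaallddb" (len 31), cursors c1@6 c2@15 c3@30 c4@30, authorship 111111...222222....33434343434.
After op 8 (move_right): buffer="dfaaldrdydfaaldclhxdffaaaallddb" (len 31), cursors c1@7 c2@16 c3@31 c4@31, authorship 111111...222222....33434343434.

Answer: dfaaldrdydfaaldclhxdffaaaallddb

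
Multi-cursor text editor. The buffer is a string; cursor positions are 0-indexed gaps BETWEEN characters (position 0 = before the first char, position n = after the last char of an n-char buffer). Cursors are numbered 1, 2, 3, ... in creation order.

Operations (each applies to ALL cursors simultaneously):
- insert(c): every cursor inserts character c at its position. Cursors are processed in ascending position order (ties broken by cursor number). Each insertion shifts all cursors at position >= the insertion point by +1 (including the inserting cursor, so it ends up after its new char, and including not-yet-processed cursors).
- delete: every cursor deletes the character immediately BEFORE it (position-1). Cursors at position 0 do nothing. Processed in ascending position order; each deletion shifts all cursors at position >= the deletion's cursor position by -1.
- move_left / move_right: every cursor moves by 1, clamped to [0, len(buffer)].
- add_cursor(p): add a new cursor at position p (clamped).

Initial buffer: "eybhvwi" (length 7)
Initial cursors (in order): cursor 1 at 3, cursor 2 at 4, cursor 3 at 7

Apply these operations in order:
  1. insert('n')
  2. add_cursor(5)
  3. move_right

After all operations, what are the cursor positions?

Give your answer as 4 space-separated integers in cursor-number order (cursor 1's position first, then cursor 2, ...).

After op 1 (insert('n')): buffer="eybnhnvwin" (len 10), cursors c1@4 c2@6 c3@10, authorship ...1.2...3
After op 2 (add_cursor(5)): buffer="eybnhnvwin" (len 10), cursors c1@4 c4@5 c2@6 c3@10, authorship ...1.2...3
After op 3 (move_right): buffer="eybnhnvwin" (len 10), cursors c1@5 c4@6 c2@7 c3@10, authorship ...1.2...3

Answer: 5 7 10 6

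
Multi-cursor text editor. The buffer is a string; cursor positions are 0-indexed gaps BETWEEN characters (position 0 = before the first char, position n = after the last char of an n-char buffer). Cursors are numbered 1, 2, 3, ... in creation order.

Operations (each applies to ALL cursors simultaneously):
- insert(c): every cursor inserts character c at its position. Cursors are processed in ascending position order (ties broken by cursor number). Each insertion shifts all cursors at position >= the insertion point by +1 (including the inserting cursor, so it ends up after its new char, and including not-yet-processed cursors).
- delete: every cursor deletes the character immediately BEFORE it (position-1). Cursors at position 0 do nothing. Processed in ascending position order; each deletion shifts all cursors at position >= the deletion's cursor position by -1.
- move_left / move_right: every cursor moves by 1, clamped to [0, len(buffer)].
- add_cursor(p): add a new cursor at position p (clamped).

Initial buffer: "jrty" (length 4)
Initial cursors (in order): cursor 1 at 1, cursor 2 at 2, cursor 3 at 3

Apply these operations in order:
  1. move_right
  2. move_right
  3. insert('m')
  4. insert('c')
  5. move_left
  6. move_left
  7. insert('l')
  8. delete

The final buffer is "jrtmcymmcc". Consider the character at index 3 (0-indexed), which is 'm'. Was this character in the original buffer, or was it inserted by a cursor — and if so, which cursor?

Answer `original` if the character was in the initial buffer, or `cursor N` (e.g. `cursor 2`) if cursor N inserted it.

After op 1 (move_right): buffer="jrty" (len 4), cursors c1@2 c2@3 c3@4, authorship ....
After op 2 (move_right): buffer="jrty" (len 4), cursors c1@3 c2@4 c3@4, authorship ....
After op 3 (insert('m')): buffer="jrtmymm" (len 7), cursors c1@4 c2@7 c3@7, authorship ...1.23
After op 4 (insert('c')): buffer="jrtmcymmcc" (len 10), cursors c1@5 c2@10 c3@10, authorship ...11.2323
After op 5 (move_left): buffer="jrtmcymmcc" (len 10), cursors c1@4 c2@9 c3@9, authorship ...11.2323
After op 6 (move_left): buffer="jrtmcymmcc" (len 10), cursors c1@3 c2@8 c3@8, authorship ...11.2323
After op 7 (insert('l')): buffer="jrtlmcymmllcc" (len 13), cursors c1@4 c2@11 c3@11, authorship ...111.232323
After op 8 (delete): buffer="jrtmcymmcc" (len 10), cursors c1@3 c2@8 c3@8, authorship ...11.2323
Authorship (.=original, N=cursor N): . . . 1 1 . 2 3 2 3
Index 3: author = 1

Answer: cursor 1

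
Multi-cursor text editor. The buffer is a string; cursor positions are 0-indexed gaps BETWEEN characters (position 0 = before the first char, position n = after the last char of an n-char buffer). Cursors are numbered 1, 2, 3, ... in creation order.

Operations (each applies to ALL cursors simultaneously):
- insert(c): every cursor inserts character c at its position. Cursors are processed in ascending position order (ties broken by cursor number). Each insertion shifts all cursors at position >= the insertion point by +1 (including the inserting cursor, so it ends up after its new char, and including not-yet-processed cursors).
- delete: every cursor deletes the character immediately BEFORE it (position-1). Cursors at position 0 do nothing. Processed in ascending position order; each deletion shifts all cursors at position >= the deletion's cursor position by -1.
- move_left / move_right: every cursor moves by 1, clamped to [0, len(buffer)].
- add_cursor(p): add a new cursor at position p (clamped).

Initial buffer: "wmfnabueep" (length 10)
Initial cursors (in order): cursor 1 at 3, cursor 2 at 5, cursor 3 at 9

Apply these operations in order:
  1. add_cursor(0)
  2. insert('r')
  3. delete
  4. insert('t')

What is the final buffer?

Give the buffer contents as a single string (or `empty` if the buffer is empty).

After op 1 (add_cursor(0)): buffer="wmfnabueep" (len 10), cursors c4@0 c1@3 c2@5 c3@9, authorship ..........
After op 2 (insert('r')): buffer="rwmfrnarbueerp" (len 14), cursors c4@1 c1@5 c2@8 c3@13, authorship 4...1..2....3.
After op 3 (delete): buffer="wmfnabueep" (len 10), cursors c4@0 c1@3 c2@5 c3@9, authorship ..........
After op 4 (insert('t')): buffer="twmftnatbueetp" (len 14), cursors c4@1 c1@5 c2@8 c3@13, authorship 4...1..2....3.

Answer: twmftnatbueetp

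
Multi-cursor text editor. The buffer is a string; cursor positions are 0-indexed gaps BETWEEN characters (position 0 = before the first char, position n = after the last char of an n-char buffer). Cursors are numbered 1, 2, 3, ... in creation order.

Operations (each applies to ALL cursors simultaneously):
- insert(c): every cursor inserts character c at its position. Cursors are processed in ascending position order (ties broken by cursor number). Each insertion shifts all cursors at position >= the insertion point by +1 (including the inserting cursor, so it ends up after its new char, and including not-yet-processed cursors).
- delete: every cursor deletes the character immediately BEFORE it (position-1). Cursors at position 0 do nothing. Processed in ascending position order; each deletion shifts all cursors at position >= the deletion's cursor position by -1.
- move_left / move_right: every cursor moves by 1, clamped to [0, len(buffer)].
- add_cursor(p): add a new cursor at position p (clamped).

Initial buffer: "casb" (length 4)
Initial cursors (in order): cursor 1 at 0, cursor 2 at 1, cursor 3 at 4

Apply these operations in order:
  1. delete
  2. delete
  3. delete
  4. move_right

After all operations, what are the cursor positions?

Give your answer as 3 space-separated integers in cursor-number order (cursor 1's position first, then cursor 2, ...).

Answer: 0 0 0

Derivation:
After op 1 (delete): buffer="as" (len 2), cursors c1@0 c2@0 c3@2, authorship ..
After op 2 (delete): buffer="a" (len 1), cursors c1@0 c2@0 c3@1, authorship .
After op 3 (delete): buffer="" (len 0), cursors c1@0 c2@0 c3@0, authorship 
After op 4 (move_right): buffer="" (len 0), cursors c1@0 c2@0 c3@0, authorship 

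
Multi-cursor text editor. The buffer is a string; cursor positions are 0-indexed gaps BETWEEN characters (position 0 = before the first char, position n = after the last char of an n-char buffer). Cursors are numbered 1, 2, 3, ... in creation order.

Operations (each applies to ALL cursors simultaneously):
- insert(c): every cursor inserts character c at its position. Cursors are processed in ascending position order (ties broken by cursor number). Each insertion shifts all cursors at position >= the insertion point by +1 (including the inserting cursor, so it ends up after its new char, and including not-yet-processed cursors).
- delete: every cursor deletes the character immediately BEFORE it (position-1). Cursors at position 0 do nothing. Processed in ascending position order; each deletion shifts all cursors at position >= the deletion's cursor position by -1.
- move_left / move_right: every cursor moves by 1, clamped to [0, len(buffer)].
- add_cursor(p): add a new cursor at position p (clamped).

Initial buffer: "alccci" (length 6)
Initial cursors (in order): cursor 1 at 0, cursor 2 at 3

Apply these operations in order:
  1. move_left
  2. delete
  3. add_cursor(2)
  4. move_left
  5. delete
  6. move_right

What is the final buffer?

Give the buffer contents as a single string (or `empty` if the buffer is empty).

After op 1 (move_left): buffer="alccci" (len 6), cursors c1@0 c2@2, authorship ......
After op 2 (delete): buffer="accci" (len 5), cursors c1@0 c2@1, authorship .....
After op 3 (add_cursor(2)): buffer="accci" (len 5), cursors c1@0 c2@1 c3@2, authorship .....
After op 4 (move_left): buffer="accci" (len 5), cursors c1@0 c2@0 c3@1, authorship .....
After op 5 (delete): buffer="ccci" (len 4), cursors c1@0 c2@0 c3@0, authorship ....
After op 6 (move_right): buffer="ccci" (len 4), cursors c1@1 c2@1 c3@1, authorship ....

Answer: ccci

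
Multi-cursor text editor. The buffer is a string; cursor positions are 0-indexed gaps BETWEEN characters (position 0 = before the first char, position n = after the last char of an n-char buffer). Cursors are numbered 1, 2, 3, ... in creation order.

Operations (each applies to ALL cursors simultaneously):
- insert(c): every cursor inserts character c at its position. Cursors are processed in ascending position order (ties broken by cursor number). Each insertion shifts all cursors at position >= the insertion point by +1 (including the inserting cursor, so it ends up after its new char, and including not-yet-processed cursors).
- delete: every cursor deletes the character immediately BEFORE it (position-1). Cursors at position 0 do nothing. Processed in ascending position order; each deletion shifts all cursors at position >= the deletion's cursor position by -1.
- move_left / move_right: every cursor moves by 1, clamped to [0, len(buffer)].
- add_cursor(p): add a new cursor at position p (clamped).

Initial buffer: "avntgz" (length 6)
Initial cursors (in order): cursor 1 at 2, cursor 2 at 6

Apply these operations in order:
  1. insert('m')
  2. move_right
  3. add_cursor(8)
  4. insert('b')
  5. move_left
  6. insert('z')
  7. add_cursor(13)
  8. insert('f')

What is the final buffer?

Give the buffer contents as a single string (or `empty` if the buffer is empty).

After op 1 (insert('m')): buffer="avmntgzm" (len 8), cursors c1@3 c2@8, authorship ..1....2
After op 2 (move_right): buffer="avmntgzm" (len 8), cursors c1@4 c2@8, authorship ..1....2
After op 3 (add_cursor(8)): buffer="avmntgzm" (len 8), cursors c1@4 c2@8 c3@8, authorship ..1....2
After op 4 (insert('b')): buffer="avmnbtgzmbb" (len 11), cursors c1@5 c2@11 c3@11, authorship ..1.1...223
After op 5 (move_left): buffer="avmnbtgzmbb" (len 11), cursors c1@4 c2@10 c3@10, authorship ..1.1...223
After op 6 (insert('z')): buffer="avmnzbtgzmbzzb" (len 14), cursors c1@5 c2@13 c3@13, authorship ..1.11...22233
After op 7 (add_cursor(13)): buffer="avmnzbtgzmbzzb" (len 14), cursors c1@5 c2@13 c3@13 c4@13, authorship ..1.11...22233
After op 8 (insert('f')): buffer="avmnzfbtgzmbzzfffb" (len 18), cursors c1@6 c2@17 c3@17 c4@17, authorship ..1.111...22232343

Answer: avmnzfbtgzmbzzfffb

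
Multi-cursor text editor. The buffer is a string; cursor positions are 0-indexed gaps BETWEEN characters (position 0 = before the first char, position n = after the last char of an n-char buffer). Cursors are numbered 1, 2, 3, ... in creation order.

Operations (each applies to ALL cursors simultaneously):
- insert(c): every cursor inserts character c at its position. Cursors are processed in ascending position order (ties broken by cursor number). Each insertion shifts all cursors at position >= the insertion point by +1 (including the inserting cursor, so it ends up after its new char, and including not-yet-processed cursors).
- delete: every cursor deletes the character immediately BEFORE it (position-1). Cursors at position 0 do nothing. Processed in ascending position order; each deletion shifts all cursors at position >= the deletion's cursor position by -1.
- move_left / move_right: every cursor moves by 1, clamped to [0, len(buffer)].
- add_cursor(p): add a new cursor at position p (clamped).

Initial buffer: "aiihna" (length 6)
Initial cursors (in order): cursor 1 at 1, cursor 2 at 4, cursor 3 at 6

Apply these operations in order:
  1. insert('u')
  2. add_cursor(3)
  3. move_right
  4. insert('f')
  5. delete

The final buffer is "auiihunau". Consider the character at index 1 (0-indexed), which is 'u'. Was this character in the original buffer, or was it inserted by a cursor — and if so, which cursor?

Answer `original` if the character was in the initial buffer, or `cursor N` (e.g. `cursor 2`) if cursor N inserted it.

After op 1 (insert('u')): buffer="auiihunau" (len 9), cursors c1@2 c2@6 c3@9, authorship .1...2..3
After op 2 (add_cursor(3)): buffer="auiihunau" (len 9), cursors c1@2 c4@3 c2@6 c3@9, authorship .1...2..3
After op 3 (move_right): buffer="auiihunau" (len 9), cursors c1@3 c4@4 c2@7 c3@9, authorship .1...2..3
After op 4 (insert('f')): buffer="auififhunfauf" (len 13), cursors c1@4 c4@6 c2@10 c3@13, authorship .1.1.4.2.2.33
After op 5 (delete): buffer="auiihunau" (len 9), cursors c1@3 c4@4 c2@7 c3@9, authorship .1...2..3
Authorship (.=original, N=cursor N): . 1 . . . 2 . . 3
Index 1: author = 1

Answer: cursor 1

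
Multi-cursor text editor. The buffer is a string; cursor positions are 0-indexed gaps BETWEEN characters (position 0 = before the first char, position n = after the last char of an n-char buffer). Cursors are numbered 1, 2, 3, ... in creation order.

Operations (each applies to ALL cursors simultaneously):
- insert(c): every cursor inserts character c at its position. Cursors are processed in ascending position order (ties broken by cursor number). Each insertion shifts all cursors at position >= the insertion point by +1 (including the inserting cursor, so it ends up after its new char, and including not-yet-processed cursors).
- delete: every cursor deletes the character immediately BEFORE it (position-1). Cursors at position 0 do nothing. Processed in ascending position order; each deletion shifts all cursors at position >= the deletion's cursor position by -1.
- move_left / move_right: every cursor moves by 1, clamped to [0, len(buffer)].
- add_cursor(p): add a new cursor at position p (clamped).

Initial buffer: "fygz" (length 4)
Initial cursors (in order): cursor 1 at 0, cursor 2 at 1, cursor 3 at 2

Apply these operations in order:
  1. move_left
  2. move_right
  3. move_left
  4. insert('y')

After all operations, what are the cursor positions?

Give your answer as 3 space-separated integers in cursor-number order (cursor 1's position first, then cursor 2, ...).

Answer: 2 2 4

Derivation:
After op 1 (move_left): buffer="fygz" (len 4), cursors c1@0 c2@0 c3@1, authorship ....
After op 2 (move_right): buffer="fygz" (len 4), cursors c1@1 c2@1 c3@2, authorship ....
After op 3 (move_left): buffer="fygz" (len 4), cursors c1@0 c2@0 c3@1, authorship ....
After op 4 (insert('y')): buffer="yyfyygz" (len 7), cursors c1@2 c2@2 c3@4, authorship 12.3...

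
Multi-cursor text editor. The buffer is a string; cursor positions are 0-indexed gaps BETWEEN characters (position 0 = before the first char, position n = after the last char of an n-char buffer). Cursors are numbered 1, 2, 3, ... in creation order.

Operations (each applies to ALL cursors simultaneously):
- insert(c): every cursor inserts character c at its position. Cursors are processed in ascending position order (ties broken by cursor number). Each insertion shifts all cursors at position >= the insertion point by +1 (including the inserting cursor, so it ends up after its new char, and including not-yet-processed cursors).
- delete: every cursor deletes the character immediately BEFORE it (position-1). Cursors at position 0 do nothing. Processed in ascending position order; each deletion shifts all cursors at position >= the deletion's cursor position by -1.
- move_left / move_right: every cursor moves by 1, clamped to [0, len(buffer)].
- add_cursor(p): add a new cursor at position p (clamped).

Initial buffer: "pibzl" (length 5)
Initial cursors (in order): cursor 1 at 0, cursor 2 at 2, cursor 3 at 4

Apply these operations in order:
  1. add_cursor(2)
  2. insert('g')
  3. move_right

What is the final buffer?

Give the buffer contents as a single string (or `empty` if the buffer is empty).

After op 1 (add_cursor(2)): buffer="pibzl" (len 5), cursors c1@0 c2@2 c4@2 c3@4, authorship .....
After op 2 (insert('g')): buffer="gpiggbzgl" (len 9), cursors c1@1 c2@5 c4@5 c3@8, authorship 1..24..3.
After op 3 (move_right): buffer="gpiggbzgl" (len 9), cursors c1@2 c2@6 c4@6 c3@9, authorship 1..24..3.

Answer: gpiggbzgl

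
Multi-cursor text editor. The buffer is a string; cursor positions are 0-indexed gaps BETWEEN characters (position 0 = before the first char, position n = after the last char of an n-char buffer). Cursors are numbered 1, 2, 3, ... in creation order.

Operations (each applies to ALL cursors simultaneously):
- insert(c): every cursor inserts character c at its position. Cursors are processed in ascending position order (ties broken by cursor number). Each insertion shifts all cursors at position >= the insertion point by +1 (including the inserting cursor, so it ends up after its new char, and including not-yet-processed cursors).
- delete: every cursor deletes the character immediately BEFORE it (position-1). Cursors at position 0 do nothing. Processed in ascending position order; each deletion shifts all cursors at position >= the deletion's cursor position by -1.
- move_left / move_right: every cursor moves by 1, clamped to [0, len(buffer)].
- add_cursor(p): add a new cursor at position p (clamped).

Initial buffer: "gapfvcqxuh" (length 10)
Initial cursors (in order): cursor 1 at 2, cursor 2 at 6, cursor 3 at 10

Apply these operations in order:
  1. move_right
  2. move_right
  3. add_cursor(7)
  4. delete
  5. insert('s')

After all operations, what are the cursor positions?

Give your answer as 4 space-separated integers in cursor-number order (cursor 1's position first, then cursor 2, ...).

After op 1 (move_right): buffer="gapfvcqxuh" (len 10), cursors c1@3 c2@7 c3@10, authorship ..........
After op 2 (move_right): buffer="gapfvcqxuh" (len 10), cursors c1@4 c2@8 c3@10, authorship ..........
After op 3 (add_cursor(7)): buffer="gapfvcqxuh" (len 10), cursors c1@4 c4@7 c2@8 c3@10, authorship ..........
After op 4 (delete): buffer="gapvcu" (len 6), cursors c1@3 c2@5 c4@5 c3@6, authorship ......
After op 5 (insert('s')): buffer="gapsvcssus" (len 10), cursors c1@4 c2@8 c4@8 c3@10, authorship ...1..24.3

Answer: 4 8 10 8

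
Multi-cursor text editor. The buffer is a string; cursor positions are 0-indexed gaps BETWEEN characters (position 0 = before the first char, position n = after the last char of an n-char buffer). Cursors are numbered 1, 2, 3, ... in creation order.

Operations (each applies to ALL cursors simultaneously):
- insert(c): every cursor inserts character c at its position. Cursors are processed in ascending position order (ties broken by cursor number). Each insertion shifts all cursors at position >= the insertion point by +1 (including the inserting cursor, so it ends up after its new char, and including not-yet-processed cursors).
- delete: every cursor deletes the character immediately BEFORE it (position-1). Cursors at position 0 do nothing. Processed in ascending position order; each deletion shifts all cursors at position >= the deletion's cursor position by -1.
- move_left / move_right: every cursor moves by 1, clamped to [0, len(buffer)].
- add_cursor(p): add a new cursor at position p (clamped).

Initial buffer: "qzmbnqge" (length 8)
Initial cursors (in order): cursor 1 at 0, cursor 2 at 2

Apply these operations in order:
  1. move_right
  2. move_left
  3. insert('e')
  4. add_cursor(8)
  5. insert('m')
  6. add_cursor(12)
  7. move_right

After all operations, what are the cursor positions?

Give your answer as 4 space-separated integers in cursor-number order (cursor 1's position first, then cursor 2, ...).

After op 1 (move_right): buffer="qzmbnqge" (len 8), cursors c1@1 c2@3, authorship ........
After op 2 (move_left): buffer="qzmbnqge" (len 8), cursors c1@0 c2@2, authorship ........
After op 3 (insert('e')): buffer="eqzembnqge" (len 10), cursors c1@1 c2@4, authorship 1..2......
After op 4 (add_cursor(8)): buffer="eqzembnqge" (len 10), cursors c1@1 c2@4 c3@8, authorship 1..2......
After op 5 (insert('m')): buffer="emqzemmbnqmge" (len 13), cursors c1@2 c2@6 c3@11, authorship 11..22....3..
After op 6 (add_cursor(12)): buffer="emqzemmbnqmge" (len 13), cursors c1@2 c2@6 c3@11 c4@12, authorship 11..22....3..
After op 7 (move_right): buffer="emqzemmbnqmge" (len 13), cursors c1@3 c2@7 c3@12 c4@13, authorship 11..22....3..

Answer: 3 7 12 13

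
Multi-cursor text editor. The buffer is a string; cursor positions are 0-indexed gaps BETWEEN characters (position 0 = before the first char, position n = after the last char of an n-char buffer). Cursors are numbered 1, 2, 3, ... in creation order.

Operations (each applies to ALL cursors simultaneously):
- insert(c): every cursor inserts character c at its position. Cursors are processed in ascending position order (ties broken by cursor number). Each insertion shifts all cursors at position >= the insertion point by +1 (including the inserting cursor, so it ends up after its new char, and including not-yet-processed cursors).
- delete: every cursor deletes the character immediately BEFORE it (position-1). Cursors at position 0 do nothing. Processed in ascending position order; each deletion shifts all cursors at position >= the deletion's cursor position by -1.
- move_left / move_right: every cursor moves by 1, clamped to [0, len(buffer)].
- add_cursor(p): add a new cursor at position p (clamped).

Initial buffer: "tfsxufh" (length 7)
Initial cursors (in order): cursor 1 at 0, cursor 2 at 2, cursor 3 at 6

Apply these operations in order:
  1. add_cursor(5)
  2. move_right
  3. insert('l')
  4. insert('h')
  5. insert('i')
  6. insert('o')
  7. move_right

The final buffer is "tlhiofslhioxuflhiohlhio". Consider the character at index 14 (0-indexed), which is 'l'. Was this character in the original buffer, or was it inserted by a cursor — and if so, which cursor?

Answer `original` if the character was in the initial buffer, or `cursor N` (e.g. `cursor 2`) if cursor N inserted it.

After op 1 (add_cursor(5)): buffer="tfsxufh" (len 7), cursors c1@0 c2@2 c4@5 c3@6, authorship .......
After op 2 (move_right): buffer="tfsxufh" (len 7), cursors c1@1 c2@3 c4@6 c3@7, authorship .......
After op 3 (insert('l')): buffer="tlfslxuflhl" (len 11), cursors c1@2 c2@5 c4@9 c3@11, authorship .1..2...4.3
After op 4 (insert('h')): buffer="tlhfslhxuflhhlh" (len 15), cursors c1@3 c2@7 c4@12 c3@15, authorship .11..22...44.33
After op 5 (insert('i')): buffer="tlhifslhixuflhihlhi" (len 19), cursors c1@4 c2@9 c4@15 c3@19, authorship .111..222...444.333
After op 6 (insert('o')): buffer="tlhiofslhioxuflhiohlhio" (len 23), cursors c1@5 c2@11 c4@18 c3@23, authorship .1111..2222...4444.3333
After op 7 (move_right): buffer="tlhiofslhioxuflhiohlhio" (len 23), cursors c1@6 c2@12 c4@19 c3@23, authorship .1111..2222...4444.3333
Authorship (.=original, N=cursor N): . 1 1 1 1 . . 2 2 2 2 . . . 4 4 4 4 . 3 3 3 3
Index 14: author = 4

Answer: cursor 4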